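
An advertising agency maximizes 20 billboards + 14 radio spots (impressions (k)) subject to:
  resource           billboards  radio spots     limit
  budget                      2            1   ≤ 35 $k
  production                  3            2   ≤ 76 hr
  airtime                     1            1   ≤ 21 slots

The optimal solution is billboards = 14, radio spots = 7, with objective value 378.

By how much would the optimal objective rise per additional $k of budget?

6

Check each constraint at x*: budget 35/35 (tight); production 56/76 (slack 20); airtime 21/21 (tight).
Since production is not tight, its dual is 0.
From A_Bᵀ y = c: 2·y_budget + 1·y_airtime = 20; 1·y_budget + 1·y_airtime = 14.
→ y_budget = 6 and y_airtime = 8.
Shadow price of budget = 6.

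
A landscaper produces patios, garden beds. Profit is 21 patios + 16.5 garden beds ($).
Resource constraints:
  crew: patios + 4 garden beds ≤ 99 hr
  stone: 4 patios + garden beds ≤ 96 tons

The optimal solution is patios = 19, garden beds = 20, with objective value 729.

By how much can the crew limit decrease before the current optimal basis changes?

75

Binding constraints: crew, stone. The basis is B = [[1,4],[4,1]] with det -15.
Per unit decrease in crew, x* moves by d = (0.0667, -0.2667).
The basis stays optimal until garden beds reaches 0; allowable decrease = 75 hr.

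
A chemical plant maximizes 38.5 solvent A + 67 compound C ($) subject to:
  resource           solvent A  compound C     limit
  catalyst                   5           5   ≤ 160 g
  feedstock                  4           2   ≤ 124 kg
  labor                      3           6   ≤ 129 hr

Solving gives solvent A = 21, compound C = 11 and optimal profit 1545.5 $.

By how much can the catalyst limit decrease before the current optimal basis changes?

Binding constraints: catalyst, labor. The basis is B = [[5,5],[3,6]] with det 15.
Per unit decrease in catalyst, x* moves by d = (-0.4, 0.2).
The basis stays optimal until solvent A reaches 0; allowable decrease = 52.5 g.

52.5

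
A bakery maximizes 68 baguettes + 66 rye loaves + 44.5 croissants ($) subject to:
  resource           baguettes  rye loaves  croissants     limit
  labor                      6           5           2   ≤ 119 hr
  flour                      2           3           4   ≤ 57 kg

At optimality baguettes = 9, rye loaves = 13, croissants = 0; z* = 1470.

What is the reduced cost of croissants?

At the optimum: labor uses 119 of 119 (binding); flour uses 57 of 57 (binding).
The binding rows give the dual system: 6·y_labor + 2·y_flour = 68 and 5·y_labor + 3·y_flour = 66.
This yields shadow prices y_labor = 9, y_flour = 7.
Reduced cost of croissants: c₃ − yᵀa₃ = 44.5 − (9·2 + 7·4) = 44.5 − 46 = -1.5.

-1.5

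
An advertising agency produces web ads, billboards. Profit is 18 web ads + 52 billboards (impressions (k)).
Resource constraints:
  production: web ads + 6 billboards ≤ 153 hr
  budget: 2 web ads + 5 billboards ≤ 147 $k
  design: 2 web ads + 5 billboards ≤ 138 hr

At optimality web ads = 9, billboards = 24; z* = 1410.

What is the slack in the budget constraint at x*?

9

budget used = 2·9 + 5·24 = 138; slack = 147 − 138 = 9.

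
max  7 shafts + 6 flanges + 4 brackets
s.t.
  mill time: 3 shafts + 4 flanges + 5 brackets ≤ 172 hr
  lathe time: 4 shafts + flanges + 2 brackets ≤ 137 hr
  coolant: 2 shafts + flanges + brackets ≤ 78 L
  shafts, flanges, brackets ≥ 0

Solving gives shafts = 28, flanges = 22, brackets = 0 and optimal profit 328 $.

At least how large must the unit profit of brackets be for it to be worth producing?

7

Check each constraint at x*: mill time 172/172 (tight); lathe time 134/137 (slack 3); coolant 78/78 (tight).
Since lathe time is not tight, its dual is 0.
The binding rows give the dual system: 3·y_mill time + 2·y_coolant = 7 and 4·y_mill time + 1·y_coolant = 6.
→ y_mill time = 1 and y_coolant = 2.
brackets enters the basis when its profit ≥ yᵀa₃ = 1·5 + 2·1 = 7.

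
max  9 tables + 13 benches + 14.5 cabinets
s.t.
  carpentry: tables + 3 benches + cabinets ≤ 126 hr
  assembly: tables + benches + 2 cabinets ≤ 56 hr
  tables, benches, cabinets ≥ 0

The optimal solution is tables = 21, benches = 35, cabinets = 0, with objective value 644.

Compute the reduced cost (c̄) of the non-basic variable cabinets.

Both carpentry and assembly are binding at x*.
From A_Bᵀ y = c: 1·y_carpentry + 1·y_assembly = 9; 3·y_carpentry + 1·y_assembly = 13.
This yields shadow prices y_carpentry = 2, y_assembly = 7.
Reduced cost of cabinets: c₃ − yᵀa₃ = 14.5 − (2·1 + 7·2) = 14.5 − 16 = -1.5.

-1.5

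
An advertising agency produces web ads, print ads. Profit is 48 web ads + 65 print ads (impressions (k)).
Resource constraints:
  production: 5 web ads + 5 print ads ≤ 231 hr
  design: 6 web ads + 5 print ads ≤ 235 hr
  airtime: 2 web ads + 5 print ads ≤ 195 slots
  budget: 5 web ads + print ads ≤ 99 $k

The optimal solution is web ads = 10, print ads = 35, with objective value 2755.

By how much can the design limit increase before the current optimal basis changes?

8

Binding constraints: design, airtime. The basis is B = [[6,5],[2,5]] with det 20.
Per unit increase in design, x* moves by d = (0.25, -0.1).
The basis stays optimal until production becomes binding; allowable increase = 8 hr.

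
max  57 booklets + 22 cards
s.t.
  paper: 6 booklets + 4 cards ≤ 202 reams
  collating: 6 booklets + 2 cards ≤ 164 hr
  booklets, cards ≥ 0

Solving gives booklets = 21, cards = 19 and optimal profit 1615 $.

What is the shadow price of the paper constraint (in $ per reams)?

1.5

At the optimum: paper uses 202 of 202 (binding); collating uses 164 of 164 (binding).
Dual feasibility on the basic columns requires 6·y_paper + 6·y_collating = 57, 4·y_paper + 2·y_collating = 22.
Solving: y_paper = 1.5, y_collating = 8.
Shadow price of paper = 1.5.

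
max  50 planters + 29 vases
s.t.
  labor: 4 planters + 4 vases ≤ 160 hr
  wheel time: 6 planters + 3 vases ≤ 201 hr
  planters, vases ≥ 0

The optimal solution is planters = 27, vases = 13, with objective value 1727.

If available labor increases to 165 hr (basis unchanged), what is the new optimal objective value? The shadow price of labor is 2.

1737

Δb = 5, so new z* = 1727 + (2)·(5) = 1727 + 10 = 1737.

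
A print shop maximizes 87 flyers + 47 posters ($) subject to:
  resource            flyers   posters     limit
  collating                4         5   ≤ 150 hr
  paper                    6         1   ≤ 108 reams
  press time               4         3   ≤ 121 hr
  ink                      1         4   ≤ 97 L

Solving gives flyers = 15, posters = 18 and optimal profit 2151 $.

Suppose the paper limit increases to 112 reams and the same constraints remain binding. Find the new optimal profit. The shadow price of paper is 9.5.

Δb = 4, so new z* = 2151 + (9.5)·(4) = 2151 + 38 = 2189.

2189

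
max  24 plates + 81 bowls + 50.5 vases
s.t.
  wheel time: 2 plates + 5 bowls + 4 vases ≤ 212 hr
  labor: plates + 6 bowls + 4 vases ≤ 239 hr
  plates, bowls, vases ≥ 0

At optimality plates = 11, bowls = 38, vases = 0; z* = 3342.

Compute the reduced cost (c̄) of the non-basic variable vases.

At the optimum: wheel time uses 212 of 212 (binding); labor uses 239 of 239 (binding).
Dual feasibility on the basic columns requires 2·y_wheel time + 1·y_labor = 24, 5·y_wheel time + 6·y_labor = 81.
This yields shadow prices y_wheel time = 9, y_labor = 6.
Reduced cost of vases: c₃ − yᵀa₃ = 50.5 − (9·4 + 6·4) = 50.5 − 60 = -9.5.

-9.5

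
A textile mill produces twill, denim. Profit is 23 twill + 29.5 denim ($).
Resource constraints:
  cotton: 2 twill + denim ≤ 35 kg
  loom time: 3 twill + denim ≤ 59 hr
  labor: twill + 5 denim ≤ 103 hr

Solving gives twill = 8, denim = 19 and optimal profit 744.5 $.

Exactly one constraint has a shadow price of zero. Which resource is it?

loom time

cotton: 35/35 (binding)
loom time: 43/59 (slack 16)
labor: 103/103 (binding)
By complementary slackness, a constraint with positive slack has shadow price 0 → loom time.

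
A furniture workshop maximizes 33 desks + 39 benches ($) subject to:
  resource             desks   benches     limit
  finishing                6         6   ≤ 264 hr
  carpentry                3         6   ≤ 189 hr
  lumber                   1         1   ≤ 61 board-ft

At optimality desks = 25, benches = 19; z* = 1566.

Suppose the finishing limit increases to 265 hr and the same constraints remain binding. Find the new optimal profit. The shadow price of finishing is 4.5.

Δb = 1, so new z* = 1566 + (4.5)·(1) = 1566 + 4.5 = 1570.5.

1570.5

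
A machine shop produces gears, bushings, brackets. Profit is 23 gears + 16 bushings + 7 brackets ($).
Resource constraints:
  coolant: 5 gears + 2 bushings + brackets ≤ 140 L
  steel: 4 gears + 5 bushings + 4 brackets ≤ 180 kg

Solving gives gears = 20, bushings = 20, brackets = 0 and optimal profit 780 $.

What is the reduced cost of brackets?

-4

At the optimum: coolant uses 140 of 140 (binding); steel uses 180 of 180 (binding).
From A_Bᵀ y = c: 5·y_coolant + 4·y_steel = 23; 2·y_coolant + 5·y_steel = 16.
Solving: y_coolant = 3, y_steel = 2.
Reduced cost of brackets: c₃ − yᵀa₃ = 7 − (3·1 + 2·4) = 7 − 11 = -4.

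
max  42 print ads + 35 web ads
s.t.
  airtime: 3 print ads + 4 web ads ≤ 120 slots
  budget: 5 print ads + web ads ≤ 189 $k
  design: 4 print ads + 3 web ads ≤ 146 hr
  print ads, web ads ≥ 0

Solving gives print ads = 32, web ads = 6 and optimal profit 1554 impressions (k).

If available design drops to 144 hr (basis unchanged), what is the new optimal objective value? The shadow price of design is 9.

Δb = -2, so new z* = 1554 + (9)·(-2) = 1554 − 18 = 1536.

1536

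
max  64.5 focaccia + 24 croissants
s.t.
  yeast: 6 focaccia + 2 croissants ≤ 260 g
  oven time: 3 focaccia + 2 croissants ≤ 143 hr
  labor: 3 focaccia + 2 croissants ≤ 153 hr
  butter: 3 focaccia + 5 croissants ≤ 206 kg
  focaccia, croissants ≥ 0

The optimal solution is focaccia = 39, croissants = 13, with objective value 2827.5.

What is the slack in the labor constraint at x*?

10

labor used = 3·39 + 2·13 = 143; slack = 153 − 143 = 10.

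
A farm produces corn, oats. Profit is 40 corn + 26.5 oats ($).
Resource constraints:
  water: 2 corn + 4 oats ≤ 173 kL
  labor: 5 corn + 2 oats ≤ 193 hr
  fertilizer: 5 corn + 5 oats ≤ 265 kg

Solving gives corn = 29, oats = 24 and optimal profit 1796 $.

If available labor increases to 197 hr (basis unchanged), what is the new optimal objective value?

Check each constraint at x*: water 154/173 (slack 19); labor 193/193 (tight); fertilizer 265/265 (tight).
By complementary slackness, y = 0 for the non-binding constraint.
Dual feasibility on the basic columns requires 5·y_labor + 5·y_fertilizer = 40, 2·y_labor + 5·y_fertilizer = 26.5.
→ y_labor = 4.5 and y_fertilizer = 3.5.
Δz = y_labor·Δb = 4.5 × (4) = 18, so new z* = 1796 + 18 = 1814.

1814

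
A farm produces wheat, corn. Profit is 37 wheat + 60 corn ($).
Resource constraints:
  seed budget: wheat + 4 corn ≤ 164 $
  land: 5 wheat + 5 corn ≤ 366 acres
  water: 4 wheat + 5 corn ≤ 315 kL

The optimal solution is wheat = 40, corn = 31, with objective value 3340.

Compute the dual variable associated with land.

0

At the optimum: seed budget uses 164 of 164 (binding); land uses 355 of 366 (slack = 11); water uses 315 of 315 (binding).
By complementary slackness, y = 0 for the non-binding constraint.
The binding rows give the dual system: 1·y_seed budget + 4·y_water = 37 and 4·y_seed budget + 5·y_water = 60.
This yields shadow prices y_seed budget = 5, y_water = 8.
Shadow price of land = 0.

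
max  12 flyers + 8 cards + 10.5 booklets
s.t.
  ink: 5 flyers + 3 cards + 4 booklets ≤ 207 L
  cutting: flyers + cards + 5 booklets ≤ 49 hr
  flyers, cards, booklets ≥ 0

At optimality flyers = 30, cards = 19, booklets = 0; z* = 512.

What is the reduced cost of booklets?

-7.5

At the optimum: ink uses 207 of 207 (binding); cutting uses 49 of 49 (binding).
From A_Bᵀ y = c: 5·y_ink + 1·y_cutting = 12; 3·y_ink + 1·y_cutting = 8.
This yields shadow prices y_ink = 2, y_cutting = 2.
Reduced cost of booklets: c₃ − yᵀa₃ = 10.5 − (2·4 + 2·5) = 10.5 − 18 = -7.5.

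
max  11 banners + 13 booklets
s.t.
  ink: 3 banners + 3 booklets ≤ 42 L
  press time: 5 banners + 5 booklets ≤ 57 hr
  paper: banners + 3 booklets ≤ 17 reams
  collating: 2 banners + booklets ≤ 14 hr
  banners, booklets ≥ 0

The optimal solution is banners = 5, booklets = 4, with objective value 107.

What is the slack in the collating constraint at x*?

0

collating used = 2·5 + 1·4 = 14; slack = 14 − 14 = 0.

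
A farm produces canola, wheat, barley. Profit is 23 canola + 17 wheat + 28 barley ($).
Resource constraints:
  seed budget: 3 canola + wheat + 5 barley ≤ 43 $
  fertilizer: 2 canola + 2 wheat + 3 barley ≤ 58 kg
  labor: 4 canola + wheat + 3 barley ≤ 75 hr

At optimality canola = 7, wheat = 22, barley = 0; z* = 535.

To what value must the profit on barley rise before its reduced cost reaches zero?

At the optimum: seed budget uses 43 of 43 (binding); fertilizer uses 58 of 58 (binding); labor uses 50 of 75 (slack = 25).
By complementary slackness, y = 0 for the non-binding constraint.
Dual feasibility on the basic columns requires 3·y_seed budget + 2·y_fertilizer = 23, 1·y_seed budget + 2·y_fertilizer = 17.
→ y_seed budget = 3 and y_fertilizer = 7.
barley enters the basis when its profit ≥ yᵀa₃ = 3·5 + 7·3 = 36.

36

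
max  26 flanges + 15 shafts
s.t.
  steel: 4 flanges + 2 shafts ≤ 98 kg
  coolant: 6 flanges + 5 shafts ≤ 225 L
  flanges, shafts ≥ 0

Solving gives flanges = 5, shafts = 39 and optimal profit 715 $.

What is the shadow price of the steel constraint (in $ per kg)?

At the optimum: steel uses 98 of 98 (binding); coolant uses 225 of 225 (binding).
Dual feasibility on the basic columns requires 4·y_steel + 6·y_coolant = 26, 2·y_steel + 5·y_coolant = 15.
This yields shadow prices y_steel = 5, y_coolant = 1.
Shadow price of steel = 5.

5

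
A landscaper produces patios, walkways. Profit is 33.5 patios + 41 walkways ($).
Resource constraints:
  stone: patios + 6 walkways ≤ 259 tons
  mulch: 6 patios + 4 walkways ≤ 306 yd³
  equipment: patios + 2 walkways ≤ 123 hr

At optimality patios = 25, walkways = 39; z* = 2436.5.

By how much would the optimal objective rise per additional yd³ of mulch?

At the optimum: stone uses 259 of 259 (binding); mulch uses 306 of 306 (binding); equipment uses 103 of 123 (slack = 20).
Slack constraints have shadow price 0 (complementary slackness).
Dual feasibility on the basic columns requires 1·y_stone + 6·y_mulch = 33.5, 6·y_stone + 4·y_mulch = 41.
This yields shadow prices y_stone = 3.5, y_mulch = 5.
Shadow price of mulch = 5.

5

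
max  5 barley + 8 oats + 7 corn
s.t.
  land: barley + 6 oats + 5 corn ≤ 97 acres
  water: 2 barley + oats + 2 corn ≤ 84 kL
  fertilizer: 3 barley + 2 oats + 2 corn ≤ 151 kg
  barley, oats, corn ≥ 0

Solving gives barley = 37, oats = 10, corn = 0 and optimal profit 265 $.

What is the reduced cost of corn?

-2

Binding: land and water. Non-binding: fertilizer (20 unused).
By complementary slackness, y = 0 for the non-binding constraint.
The binding rows give the dual system: 1·y_land + 2·y_water = 5 and 6·y_land + 1·y_water = 8.
Solving: y_land = 1, y_water = 2.
Reduced cost of corn: c₃ − yᵀa₃ = 7 − (1·5 + 2·2) = 7 − 9 = -2.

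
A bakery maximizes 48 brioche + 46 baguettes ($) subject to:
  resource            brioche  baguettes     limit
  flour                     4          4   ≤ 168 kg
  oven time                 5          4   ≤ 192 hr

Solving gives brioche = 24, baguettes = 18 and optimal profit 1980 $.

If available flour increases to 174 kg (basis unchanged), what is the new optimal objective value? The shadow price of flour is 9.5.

Δb = 6, so new z* = 1980 + (9.5)·(6) = 1980 + 57 = 2037.

2037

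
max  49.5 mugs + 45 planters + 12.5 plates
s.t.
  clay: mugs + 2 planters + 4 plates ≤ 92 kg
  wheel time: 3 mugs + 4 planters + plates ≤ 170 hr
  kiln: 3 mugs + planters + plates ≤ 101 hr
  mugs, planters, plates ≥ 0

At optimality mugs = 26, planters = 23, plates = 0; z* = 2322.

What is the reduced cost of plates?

Binding: wheel time and kiln. Non-binding: clay (20 unused).
Since clay is not tight, its dual is 0.
From A_Bᵀ y = c: 3·y_wheel time + 3·y_kiln = 49.5; 4·y_wheel time + 1·y_kiln = 45.
Solving: y_wheel time = 9.5, y_kiln = 7.
Reduced cost of plates: c₃ − yᵀa₃ = 12.5 − (9.5·1 + 7·1) = 12.5 − 16.5 = -4.

-4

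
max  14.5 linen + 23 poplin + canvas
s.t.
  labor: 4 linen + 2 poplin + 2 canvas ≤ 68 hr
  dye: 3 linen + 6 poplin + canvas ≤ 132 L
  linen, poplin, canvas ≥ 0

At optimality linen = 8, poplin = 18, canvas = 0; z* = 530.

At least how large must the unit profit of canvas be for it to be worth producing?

5.5

Check each constraint at x*: labor 68/68 (tight); dye 132/132 (tight).
From A_Bᵀ y = c: 4·y_labor + 3·y_dye = 14.5; 2·y_labor + 6·y_dye = 23.
Solving: y_labor = 1, y_dye = 3.5.
canvas enters the basis when its profit ≥ yᵀa₃ = 1·2 + 3.5·1 = 5.5.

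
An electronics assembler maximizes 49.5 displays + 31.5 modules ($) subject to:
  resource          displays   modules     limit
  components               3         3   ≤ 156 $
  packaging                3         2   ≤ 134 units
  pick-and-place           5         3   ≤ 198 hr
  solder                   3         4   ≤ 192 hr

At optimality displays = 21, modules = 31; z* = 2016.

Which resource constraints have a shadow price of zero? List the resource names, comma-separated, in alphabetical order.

components: 156/156 (binding)
packaging: 125/134 (slack 9)
pick-and-place: 198/198 (binding)
solder: 187/192 (slack 5)
By complementary slackness, a constraint with positive slack has shadow price 0 → packaging, solder.

packaging, solder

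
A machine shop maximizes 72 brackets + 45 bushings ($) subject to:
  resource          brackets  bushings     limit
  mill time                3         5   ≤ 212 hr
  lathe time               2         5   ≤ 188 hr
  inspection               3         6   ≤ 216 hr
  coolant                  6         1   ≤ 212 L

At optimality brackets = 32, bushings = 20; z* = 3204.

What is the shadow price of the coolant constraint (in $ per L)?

9

At the optimum: mill time uses 196 of 212 (slack = 16); lathe time uses 164 of 188 (slack = 24); inspection uses 216 of 216 (binding); coolant uses 212 of 212 (binding).
Slack constraints have shadow price 0 (complementary slackness).
From A_Bᵀ y = c: 3·y_inspection + 6·y_coolant = 72; 6·y_inspection + 1·y_coolant = 45.
→ y_inspection = 6 and y_coolant = 9.
Shadow price of coolant = 9.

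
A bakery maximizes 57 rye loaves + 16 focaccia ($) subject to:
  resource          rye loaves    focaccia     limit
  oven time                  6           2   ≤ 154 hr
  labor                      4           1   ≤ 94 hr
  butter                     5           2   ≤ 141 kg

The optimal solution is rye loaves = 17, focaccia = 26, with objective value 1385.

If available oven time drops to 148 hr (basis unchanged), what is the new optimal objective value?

Binding: oven time and labor. Non-binding: butter (4 unused).
By complementary slackness, y = 0 for the non-binding constraint.
Dual feasibility on the basic columns requires 6·y_oven time + 4·y_labor = 57, 2·y_oven time + 1·y_labor = 16.
→ y_oven time = 3.5 and y_labor = 9.
Δz = y_oven time·Δb = 3.5 × (-6) = -21, so new z* = 1385 − 21 = 1364.

1364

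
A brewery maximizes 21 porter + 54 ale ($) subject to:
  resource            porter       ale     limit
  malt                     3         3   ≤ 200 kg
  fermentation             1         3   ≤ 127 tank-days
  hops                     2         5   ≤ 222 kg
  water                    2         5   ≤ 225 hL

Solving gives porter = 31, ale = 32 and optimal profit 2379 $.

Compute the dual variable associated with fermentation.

At the optimum: malt uses 189 of 200 (slack = 11); fermentation uses 127 of 127 (binding); hops uses 222 of 222 (binding); water uses 222 of 225 (slack = 3).
By complementary slackness, y = 0 for the non-binding constraints.
From A_Bᵀ y = c: 1·y_fermentation + 2·y_hops = 21; 3·y_fermentation + 5·y_hops = 54.
→ y_fermentation = 3 and y_hops = 9.
Shadow price of fermentation = 3.

3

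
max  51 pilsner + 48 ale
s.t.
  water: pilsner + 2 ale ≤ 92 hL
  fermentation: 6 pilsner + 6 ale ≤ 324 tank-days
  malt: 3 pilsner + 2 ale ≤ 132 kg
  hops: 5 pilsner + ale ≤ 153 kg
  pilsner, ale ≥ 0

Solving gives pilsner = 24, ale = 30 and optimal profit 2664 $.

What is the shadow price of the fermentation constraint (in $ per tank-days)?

Check each constraint at x*: water 84/92 (slack 8); fermentation 324/324 (tight); malt 132/132 (tight); hops 150/153 (slack 3).
By complementary slackness, y = 0 for the non-binding constraints.
From A_Bᵀ y = c: 6·y_fermentation + 3·y_malt = 51; 6·y_fermentation + 2·y_malt = 48.
This yields shadow prices y_fermentation = 7, y_malt = 3.
Shadow price of fermentation = 7.

7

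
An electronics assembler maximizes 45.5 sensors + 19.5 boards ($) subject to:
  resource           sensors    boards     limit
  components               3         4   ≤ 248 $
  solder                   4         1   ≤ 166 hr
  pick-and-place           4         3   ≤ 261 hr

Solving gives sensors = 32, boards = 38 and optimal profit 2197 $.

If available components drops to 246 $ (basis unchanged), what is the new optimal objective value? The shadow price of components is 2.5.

2192

Δb = -2, so new z* = 2197 + (2.5)·(-2) = 2197 − 5 = 2192.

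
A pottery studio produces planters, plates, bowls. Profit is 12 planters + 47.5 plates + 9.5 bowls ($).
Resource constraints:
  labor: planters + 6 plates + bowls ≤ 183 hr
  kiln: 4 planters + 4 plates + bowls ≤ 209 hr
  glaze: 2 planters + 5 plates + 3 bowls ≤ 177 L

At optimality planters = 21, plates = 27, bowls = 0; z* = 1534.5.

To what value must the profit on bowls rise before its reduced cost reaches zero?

Check each constraint at x*: labor 183/183 (tight); kiln 192/209 (slack 17); glaze 177/177 (tight).
Since kiln is not tight, its dual is 0.
Dual feasibility on the basic columns requires 1·y_labor + 2·y_glaze = 12, 6·y_labor + 5·y_glaze = 47.5.
Solving: y_labor = 5, y_glaze = 3.5.
bowls enters the basis when its profit ≥ yᵀa₃ = 5·1 + 3.5·3 = 15.5.

15.5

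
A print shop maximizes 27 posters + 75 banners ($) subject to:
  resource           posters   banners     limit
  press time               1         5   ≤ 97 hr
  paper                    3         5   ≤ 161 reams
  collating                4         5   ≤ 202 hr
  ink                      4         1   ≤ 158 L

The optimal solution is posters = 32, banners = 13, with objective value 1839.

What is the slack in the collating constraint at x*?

9

collating used = 4·32 + 5·13 = 193; slack = 202 − 193 = 9.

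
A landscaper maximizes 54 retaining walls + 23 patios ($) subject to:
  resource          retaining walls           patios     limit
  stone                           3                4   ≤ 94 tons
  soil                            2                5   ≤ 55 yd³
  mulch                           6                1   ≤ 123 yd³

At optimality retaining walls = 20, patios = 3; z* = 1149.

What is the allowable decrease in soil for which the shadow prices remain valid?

14

Binding constraints: soil, mulch. The basis is B = [[2,5],[6,1]] with det -28.
Per unit decrease in soil, x* moves by d = (0.0357, -0.2143).
The basis stays optimal until patios reaches 0; allowable decrease = 14 yd³.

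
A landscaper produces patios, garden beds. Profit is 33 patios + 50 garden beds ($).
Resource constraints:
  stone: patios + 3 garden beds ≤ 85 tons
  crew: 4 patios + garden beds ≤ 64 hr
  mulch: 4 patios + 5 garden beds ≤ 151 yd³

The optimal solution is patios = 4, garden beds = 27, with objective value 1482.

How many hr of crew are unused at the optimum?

21

crew used = 4·4 + 1·27 = 43; slack = 64 − 43 = 21.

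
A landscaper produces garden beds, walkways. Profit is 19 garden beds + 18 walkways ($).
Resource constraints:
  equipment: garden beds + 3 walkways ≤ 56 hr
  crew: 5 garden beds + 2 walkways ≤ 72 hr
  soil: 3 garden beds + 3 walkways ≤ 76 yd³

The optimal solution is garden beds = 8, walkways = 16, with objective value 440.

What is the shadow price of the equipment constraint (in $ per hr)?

Check each constraint at x*: equipment 56/56 (tight); crew 72/72 (tight); soil 72/76 (slack 4).
By complementary slackness, y = 0 for the non-binding constraint.
From A_Bᵀ y = c: 1·y_equipment + 5·y_crew = 19; 3·y_equipment + 2·y_crew = 18.
Solving: y_equipment = 4, y_crew = 3.
Shadow price of equipment = 4.

4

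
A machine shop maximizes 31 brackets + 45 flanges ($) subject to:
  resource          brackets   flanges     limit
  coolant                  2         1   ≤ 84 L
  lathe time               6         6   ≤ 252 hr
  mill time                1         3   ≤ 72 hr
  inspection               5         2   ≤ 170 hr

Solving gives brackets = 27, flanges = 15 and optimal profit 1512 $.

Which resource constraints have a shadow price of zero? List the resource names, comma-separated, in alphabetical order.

coolant: 69/84 (slack 15)
lathe time: 252/252 (binding)
mill time: 72/72 (binding)
inspection: 165/170 (slack 5)
By complementary slackness, a constraint with positive slack has shadow price 0 → coolant, inspection.

coolant, inspection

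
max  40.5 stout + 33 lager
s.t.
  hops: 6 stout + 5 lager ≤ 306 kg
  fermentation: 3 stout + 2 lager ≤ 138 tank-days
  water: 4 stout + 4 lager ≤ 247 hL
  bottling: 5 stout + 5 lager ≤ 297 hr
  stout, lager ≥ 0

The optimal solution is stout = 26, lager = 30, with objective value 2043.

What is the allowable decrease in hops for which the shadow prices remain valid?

30

Binding constraints: hops, fermentation. The basis is B = [[6,5],[3,2]] with det -3.
Per unit decrease in hops, x* moves by d = (0.6667, -1).
The basis stays optimal until lager reaches 0; allowable decrease = 30 kg.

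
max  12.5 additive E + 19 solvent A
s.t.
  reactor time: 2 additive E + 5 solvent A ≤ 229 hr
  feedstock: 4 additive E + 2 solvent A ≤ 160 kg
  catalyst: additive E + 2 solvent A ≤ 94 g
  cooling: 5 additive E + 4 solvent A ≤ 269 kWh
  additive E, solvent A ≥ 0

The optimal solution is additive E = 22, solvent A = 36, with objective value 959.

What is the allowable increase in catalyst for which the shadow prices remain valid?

Binding constraints: feedstock, catalyst. The basis is B = [[4,2],[1,2]] with det 6.
Per unit increase in catalyst, x* moves by d = (-0.3333, 0.6667).
The basis stays optimal until reactor time becomes binding; allowable increase = 1.875 g.

1.875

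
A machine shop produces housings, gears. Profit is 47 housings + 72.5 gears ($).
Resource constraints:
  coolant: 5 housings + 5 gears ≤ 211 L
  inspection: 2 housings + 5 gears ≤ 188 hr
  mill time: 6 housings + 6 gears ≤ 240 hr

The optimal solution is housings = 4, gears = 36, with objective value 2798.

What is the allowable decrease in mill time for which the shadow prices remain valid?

14.4

Binding constraints: inspection, mill time. The basis is B = [[2,5],[6,6]] with det -18.
Per unit decrease in mill time, x* moves by d = (-0.2778, 0.1111).
The basis stays optimal until housings reaches 0; allowable decrease = 14.4 hr.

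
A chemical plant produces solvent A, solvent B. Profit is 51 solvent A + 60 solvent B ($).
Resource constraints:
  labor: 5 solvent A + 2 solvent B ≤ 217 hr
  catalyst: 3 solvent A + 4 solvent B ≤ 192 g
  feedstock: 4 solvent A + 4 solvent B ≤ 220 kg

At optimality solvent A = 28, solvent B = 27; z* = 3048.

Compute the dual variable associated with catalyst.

Check each constraint at x*: labor 194/217 (slack 23); catalyst 192/192 (tight); feedstock 220/220 (tight).
Since labor is not tight, its dual is 0.
Dual feasibility on the basic columns requires 3·y_catalyst + 4·y_feedstock = 51, 4·y_catalyst + 4·y_feedstock = 60.
Solving: y_catalyst = 9, y_feedstock = 6.
Shadow price of catalyst = 9.

9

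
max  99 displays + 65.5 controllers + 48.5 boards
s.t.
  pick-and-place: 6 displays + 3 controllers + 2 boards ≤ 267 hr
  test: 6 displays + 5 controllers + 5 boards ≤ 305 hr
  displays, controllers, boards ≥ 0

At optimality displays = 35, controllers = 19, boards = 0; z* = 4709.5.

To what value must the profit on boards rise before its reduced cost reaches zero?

Check each constraint at x*: pick-and-place 267/267 (tight); test 305/305 (tight).
From A_Bᵀ y = c: 6·y_pick-and-place + 6·y_test = 99; 3·y_pick-and-place + 5·y_test = 65.5.
→ y_pick-and-place = 8.5 and y_test = 8.
boards enters the basis when its profit ≥ yᵀa₃ = 8.5·2 + 8·5 = 57.

57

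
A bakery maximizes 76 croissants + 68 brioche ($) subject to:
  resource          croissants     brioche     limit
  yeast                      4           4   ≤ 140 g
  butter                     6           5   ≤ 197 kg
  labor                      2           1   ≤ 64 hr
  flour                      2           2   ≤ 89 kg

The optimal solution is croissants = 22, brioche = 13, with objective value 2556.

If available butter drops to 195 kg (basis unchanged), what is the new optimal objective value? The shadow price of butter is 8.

2540

Δb = -2, so new z* = 2556 + (8)·(-2) = 2556 − 16 = 2540.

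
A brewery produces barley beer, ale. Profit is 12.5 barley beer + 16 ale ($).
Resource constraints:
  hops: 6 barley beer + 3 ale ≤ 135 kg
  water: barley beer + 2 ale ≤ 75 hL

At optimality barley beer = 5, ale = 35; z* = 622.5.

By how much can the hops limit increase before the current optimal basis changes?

Binding constraints: hops, water. The basis is B = [[6,3],[1,2]] with det 9.
Per unit increase in hops, x* moves by d = (0.2222, -0.1111).
The basis stays optimal until ale reaches 0; allowable increase = 315 kg.

315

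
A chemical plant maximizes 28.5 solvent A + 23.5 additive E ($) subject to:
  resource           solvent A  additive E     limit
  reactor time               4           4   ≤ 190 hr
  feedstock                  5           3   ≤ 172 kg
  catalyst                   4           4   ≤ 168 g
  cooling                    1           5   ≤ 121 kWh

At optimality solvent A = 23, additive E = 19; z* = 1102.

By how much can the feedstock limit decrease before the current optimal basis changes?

1.5

Binding constraints: feedstock, catalyst. The basis is B = [[5,3],[4,4]] with det 8.
Per unit decrease in feedstock, x* moves by d = (-0.5, 0.5).
The basis stays optimal until cooling becomes binding; allowable decrease = 1.5 kg.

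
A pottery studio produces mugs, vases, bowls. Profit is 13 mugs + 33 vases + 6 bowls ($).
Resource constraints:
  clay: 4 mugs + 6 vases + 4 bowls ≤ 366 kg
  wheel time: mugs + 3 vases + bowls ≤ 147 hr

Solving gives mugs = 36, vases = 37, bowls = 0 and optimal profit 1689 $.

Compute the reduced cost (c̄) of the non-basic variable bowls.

At the optimum: clay uses 366 of 366 (binding); wheel time uses 147 of 147 (binding).
From A_Bᵀ y = c: 4·y_clay + 1·y_wheel time = 13; 6·y_clay + 3·y_wheel time = 33.
→ y_clay = 1 and y_wheel time = 9.
Reduced cost of bowls: c₃ − yᵀa₃ = 6 − (1·4 + 9·1) = 6 − 13 = -7.

-7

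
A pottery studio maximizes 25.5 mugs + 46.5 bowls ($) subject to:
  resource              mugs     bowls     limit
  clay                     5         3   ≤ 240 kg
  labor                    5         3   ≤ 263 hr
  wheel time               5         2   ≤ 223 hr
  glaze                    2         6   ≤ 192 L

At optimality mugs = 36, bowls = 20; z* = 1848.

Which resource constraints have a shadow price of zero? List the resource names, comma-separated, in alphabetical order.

labor, wheel time

clay: 240/240 (binding)
labor: 240/263 (slack 23)
wheel time: 220/223 (slack 3)
glaze: 192/192 (binding)
By complementary slackness, a constraint with positive slack has shadow price 0 → labor, wheel time.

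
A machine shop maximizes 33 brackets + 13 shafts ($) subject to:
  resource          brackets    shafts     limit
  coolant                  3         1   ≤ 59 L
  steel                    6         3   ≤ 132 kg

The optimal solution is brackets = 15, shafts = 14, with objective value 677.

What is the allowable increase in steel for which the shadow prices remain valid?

Binding constraints: coolant, steel. The basis is B = [[3,1],[6,3]] with det 3.
Per unit increase in steel, x* moves by d = (-0.3333, 1).
The basis stays optimal until brackets reaches 0; allowable increase = 45 kg.

45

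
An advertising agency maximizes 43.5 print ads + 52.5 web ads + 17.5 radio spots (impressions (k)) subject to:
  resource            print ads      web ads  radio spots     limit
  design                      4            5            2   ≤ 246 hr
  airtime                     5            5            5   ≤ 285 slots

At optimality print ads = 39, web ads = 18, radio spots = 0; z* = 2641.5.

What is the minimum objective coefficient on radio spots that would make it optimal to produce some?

At the optimum: design uses 246 of 246 (binding); airtime uses 285 of 285 (binding).
Dual feasibility on the basic columns requires 4·y_design + 5·y_airtime = 43.5, 5·y_design + 5·y_airtime = 52.5.
This yields shadow prices y_design = 9, y_airtime = 1.5.
radio spots enters the basis when its profit ≥ yᵀa₃ = 9·2 + 1.5·5 = 25.5.

25.5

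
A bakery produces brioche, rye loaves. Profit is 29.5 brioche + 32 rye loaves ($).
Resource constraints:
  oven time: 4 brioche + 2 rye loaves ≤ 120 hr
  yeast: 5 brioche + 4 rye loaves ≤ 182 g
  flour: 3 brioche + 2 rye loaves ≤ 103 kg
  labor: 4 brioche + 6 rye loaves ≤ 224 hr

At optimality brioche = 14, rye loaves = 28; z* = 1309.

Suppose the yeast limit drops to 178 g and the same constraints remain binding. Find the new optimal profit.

1295

At the optimum: oven time uses 112 of 120 (slack = 8); yeast uses 182 of 182 (binding); flour uses 98 of 103 (slack = 5); labor uses 224 of 224 (binding).
Since oven time, flour are not tight, their duals are 0.
From A_Bᵀ y = c: 5·y_yeast + 4·y_labor = 29.5; 4·y_yeast + 6·y_labor = 32.
Solving: y_yeast = 3.5, y_labor = 3.
Δz = y_yeast·Δb = 3.5 × (-4) = -14, so new z* = 1309 − 14 = 1295.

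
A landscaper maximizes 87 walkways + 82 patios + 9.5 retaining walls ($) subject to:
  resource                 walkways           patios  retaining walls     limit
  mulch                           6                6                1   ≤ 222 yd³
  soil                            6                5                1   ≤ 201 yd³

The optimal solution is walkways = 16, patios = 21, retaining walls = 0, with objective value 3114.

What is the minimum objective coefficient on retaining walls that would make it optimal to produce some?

At the optimum: mulch uses 222 of 222 (binding); soil uses 201 of 201 (binding).
The binding rows give the dual system: 6·y_mulch + 6·y_soil = 87 and 6·y_mulch + 5·y_soil = 82.
Solving: y_mulch = 9.5, y_soil = 5.
retaining walls enters the basis when its profit ≥ yᵀa₃ = 9.5·1 + 5·1 = 14.5.

14.5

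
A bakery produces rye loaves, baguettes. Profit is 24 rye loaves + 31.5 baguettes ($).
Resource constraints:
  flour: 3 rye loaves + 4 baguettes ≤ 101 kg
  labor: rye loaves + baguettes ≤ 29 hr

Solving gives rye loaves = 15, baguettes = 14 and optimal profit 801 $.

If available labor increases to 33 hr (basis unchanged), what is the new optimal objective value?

At the optimum: flour uses 101 of 101 (binding); labor uses 29 of 29 (binding).
Dual feasibility on the basic columns requires 3·y_flour + 1·y_labor = 24, 4·y_flour + 1·y_labor = 31.5.
→ y_flour = 7.5 and y_labor = 1.5.
Δz = y_labor·Δb = 1.5 × (4) = 6, so new z* = 801 + 6 = 807.

807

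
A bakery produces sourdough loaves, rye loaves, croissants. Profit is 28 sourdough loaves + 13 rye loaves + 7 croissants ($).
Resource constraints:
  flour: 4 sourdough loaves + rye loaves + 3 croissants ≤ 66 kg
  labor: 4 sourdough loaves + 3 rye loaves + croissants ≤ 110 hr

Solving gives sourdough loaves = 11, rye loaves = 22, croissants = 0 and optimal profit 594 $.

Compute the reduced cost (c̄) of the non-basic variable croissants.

Check each constraint at x*: flour 66/66 (tight); labor 110/110 (tight).
Dual feasibility on the basic columns requires 4·y_flour + 4·y_labor = 28, 1·y_flour + 3·y_labor = 13.
This yields shadow prices y_flour = 4, y_labor = 3.
Reduced cost of croissants: c₃ − yᵀa₃ = 7 − (4·3 + 3·1) = 7 − 15 = -8.

-8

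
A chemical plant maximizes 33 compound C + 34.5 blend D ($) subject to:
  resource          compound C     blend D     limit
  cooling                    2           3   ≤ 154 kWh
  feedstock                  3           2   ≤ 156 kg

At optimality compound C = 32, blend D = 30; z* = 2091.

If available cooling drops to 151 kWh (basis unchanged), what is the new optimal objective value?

2068.5

Both cooling and feedstock are binding at x*.
The binding rows give the dual system: 2·y_cooling + 3·y_feedstock = 33 and 3·y_cooling + 2·y_feedstock = 34.5.
This yields shadow prices y_cooling = 7.5, y_feedstock = 6.
Δz = y_cooling·Δb = 7.5 × (-3) = -22.5, so new z* = 2091 − 22.5 = 2068.5.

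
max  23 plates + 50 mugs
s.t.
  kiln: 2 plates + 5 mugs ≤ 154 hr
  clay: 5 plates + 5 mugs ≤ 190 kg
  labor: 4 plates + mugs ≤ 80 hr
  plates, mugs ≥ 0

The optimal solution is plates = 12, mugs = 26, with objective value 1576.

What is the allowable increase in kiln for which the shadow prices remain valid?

Binding constraints: kiln, clay. The basis is B = [[2,5],[5,5]] with det -15.
Per unit increase in kiln, x* moves by d = (-0.3333, 0.3333).
The basis stays optimal until plates reaches 0; allowable increase = 36 hr.

36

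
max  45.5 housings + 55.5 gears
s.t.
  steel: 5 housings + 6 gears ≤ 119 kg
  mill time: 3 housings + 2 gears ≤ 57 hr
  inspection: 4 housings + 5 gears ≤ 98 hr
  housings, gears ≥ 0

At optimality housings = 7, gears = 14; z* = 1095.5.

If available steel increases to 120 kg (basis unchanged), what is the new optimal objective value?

At the optimum: steel uses 119 of 119 (binding); mill time uses 49 of 57 (slack = 8); inspection uses 98 of 98 (binding).
By complementary slackness, y = 0 for the non-binding constraint.
From A_Bᵀ y = c: 5·y_steel + 4·y_inspection = 45.5; 6·y_steel + 5·y_inspection = 55.5.
→ y_steel = 5.5 and y_inspection = 4.5.
Δz = y_steel·Δb = 5.5 × (1) = 5.5, so new z* = 1095.5 + 5.5 = 1101.

1101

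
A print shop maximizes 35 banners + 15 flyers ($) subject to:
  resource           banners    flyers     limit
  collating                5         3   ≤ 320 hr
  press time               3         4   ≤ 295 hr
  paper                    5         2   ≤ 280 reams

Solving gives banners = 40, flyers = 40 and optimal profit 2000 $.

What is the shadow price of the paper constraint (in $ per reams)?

At the optimum: collating uses 320 of 320 (binding); press time uses 280 of 295 (slack = 15); paper uses 280 of 280 (binding).
Slack constraints have shadow price 0 (complementary slackness).
From A_Bᵀ y = c: 5·y_collating + 5·y_paper = 35; 3·y_collating + 2·y_paper = 15.
This yields shadow prices y_collating = 1, y_paper = 6.
Shadow price of paper = 6.

6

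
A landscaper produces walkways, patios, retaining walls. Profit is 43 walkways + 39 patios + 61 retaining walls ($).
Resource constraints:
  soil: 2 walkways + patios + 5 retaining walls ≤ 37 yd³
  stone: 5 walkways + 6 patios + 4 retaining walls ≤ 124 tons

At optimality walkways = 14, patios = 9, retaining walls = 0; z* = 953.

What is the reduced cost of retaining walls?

-4

Both soil and stone are binding at x*.
The binding rows give the dual system: 2·y_soil + 5·y_stone = 43 and 1·y_soil + 6·y_stone = 39.
→ y_soil = 9 and y_stone = 5.
Reduced cost of retaining walls: c₃ − yᵀa₃ = 61 − (9·5 + 5·4) = 61 − 65 = -4.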